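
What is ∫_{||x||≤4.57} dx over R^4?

Volume = π^{4/2}·(4.57)^4/Γ(3) ≈ 2152.46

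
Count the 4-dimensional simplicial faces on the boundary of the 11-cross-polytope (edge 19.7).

An n-cross-polytope has 2^(k+1)·C(n,k+1) k-faces. Here 2^5·C(11,5) = 32·462 = 14784.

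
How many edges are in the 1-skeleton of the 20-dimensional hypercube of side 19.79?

Each of the 2^20 = 1048576 vertices has degree 20; total edges = 20·2^20/2 = 10485760.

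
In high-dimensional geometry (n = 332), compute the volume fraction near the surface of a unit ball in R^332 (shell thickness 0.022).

1 - (1-0.022)^332 ≈ 0.99938 ≈ 99.94%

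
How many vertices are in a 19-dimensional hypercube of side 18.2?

f_0(19-cube) = (19 choose 0) · 2^19 = 524288.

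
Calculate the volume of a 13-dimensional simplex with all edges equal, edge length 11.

Volume = 11^13 · √(14/2^13) / 13! ≈ 229.189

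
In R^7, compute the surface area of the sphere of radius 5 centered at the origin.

The surface area of an n-ball is 2π^(n/2) r^(n-1) / Γ(n/2). For n=7, r=5: 50000·π^3/3 ≈ 516771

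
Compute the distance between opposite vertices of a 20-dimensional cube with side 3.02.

Diagonal = √20 · 3.02 ≈ 13.5059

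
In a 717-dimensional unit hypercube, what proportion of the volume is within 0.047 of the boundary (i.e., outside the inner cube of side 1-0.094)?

Shell fraction = 1 - (1-0.094)^717 ≈ 1 - 1.824e-31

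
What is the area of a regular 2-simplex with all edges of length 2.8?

Area = (√3/4) · 2.8² = 3.39482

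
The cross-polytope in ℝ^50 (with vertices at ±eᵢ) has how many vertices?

The 50-dimensional cross-polytope has 2n = 2·50 = 100 vertices.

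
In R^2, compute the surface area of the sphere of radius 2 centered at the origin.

S = n·V_n(r)/r = 2·V_2(2)/2 (volume-to-surface relation), giving 2πr = 2π·2 ≈ 12.5664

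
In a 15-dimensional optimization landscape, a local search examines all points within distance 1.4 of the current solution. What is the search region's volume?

The n-ball volume is π^(n/2)·r^n/Γ(n/2+1). With n=15, r=1.4: V ≈ 59.3404.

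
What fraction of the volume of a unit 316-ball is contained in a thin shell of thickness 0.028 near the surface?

Shell fraction = 1 - (1-0.028)^316 ≈ 0.999873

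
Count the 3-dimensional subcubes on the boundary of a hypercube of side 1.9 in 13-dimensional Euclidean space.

Choose 3 of 13 axes to span the face (C(13,3) = 286 ways), then fix each of the remaining 10 coordinates at one of its two extreme values (2^10 = 1024 ways): 286·1024 = 292864.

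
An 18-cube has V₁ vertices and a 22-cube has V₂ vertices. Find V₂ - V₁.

V₁ = 2^18 = 262144. V₂ = 2^22 = 4194304. V₂ - V₁ = 3932160.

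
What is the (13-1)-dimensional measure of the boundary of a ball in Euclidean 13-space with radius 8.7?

|∂B_13(8.7)| ≈ 2.22595e+12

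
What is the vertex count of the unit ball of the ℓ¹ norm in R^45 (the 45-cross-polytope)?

An n-cross-polytope has 2n vertices; here n = 45, giving 90.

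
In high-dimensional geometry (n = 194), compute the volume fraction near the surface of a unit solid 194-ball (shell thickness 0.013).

1 - (1-0.013)^194 ≈ 0.921018 ≈ 92.10%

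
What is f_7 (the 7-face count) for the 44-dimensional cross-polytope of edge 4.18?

An n-cross-polytope has 2^(k+1)·C(n,k+1) k-faces. Here 2^8·C(44,8) = 256·177232627 = 45371552512.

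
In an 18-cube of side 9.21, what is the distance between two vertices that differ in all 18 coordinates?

||(9.21,9.21,...,9.21)|| = √(18)·9.21 ≈ 39.0747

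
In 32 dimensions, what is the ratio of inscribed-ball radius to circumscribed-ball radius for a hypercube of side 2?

r_in / r_out = (2/2) / (2√32/2) = 1/√32 ≈ 0.176777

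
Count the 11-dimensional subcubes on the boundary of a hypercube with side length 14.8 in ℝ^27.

f_11(27-cube) = (27 choose 11) · 2^16 = 854451486720.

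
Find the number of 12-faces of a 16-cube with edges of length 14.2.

Choose 12 of 16 axes to span the face (C(16,12) = 1820 ways), then fix each of the remaining 4 coordinates at one of its two extreme values (2^4 = 16 ways): 1820·16 = 29120.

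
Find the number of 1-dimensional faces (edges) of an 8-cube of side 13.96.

The 8-cube has n·2^(n-1) = 8·2^7 = 8·128 = 1024 edges.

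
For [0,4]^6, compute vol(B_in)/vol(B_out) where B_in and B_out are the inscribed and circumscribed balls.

V_in/V_out = n^(-n/2) = 6^(-6/2) ≈ 0.00462963.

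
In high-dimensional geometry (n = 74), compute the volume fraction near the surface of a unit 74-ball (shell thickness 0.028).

1 - (1-0.028)^74 ≈ 0.877735 ≈ 87.77%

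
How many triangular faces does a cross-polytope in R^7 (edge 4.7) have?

Each 2-face is the convex hull of 3 vertices, one chosen as ±e_i from each of 3 distinct axes: 2^3·C(7,3) = 280.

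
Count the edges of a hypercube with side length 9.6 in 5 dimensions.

Each of the 2^5 = 32 vertices has degree 5; total edges = 5·2^5/2 = 80.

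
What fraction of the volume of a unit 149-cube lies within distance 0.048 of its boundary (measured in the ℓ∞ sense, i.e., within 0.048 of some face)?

1 - (1 - 2·0.048)^149 = 1 - 0.904^149 ≈ 0.9999997055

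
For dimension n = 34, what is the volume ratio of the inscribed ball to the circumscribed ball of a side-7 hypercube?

V_in / V_out = (r_in/r_out)^34 = (1/√34)^34 = 34^(-34/2) ≈ 9.22271e-27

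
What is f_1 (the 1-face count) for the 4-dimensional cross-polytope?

f_1(4-orthoplex) = 2^2 · (4 choose 2) = 24.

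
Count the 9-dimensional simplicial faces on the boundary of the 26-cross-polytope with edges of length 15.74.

An n-cross-polytope has 2^(k+1)·C(n,k+1) k-faces. Here 2^10·C(26,10) = 1024·5311735 = 5439216640.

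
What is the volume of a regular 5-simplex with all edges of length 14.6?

Volume = 14.6^5 · √(6/2^5) / 5! ≈ 2393.78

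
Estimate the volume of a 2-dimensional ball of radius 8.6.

V_2(8.6) = π^(2/2) · (8.6)^2 / Γ(2/2 + 1) ≈ 232.352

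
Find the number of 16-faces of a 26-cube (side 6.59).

Choose 16 of 26 axes to span the face (C(26,16) = 5311735 ways), then fix each of the remaining 10 coordinates at one of its two extreme values (2^10 = 1024 ways): 5311735·1024 = 5439216640.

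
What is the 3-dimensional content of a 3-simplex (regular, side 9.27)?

Volume = (√2/12) · 9.27³ = 93.88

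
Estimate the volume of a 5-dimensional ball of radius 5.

Volume = π^{5/2}·(5)^5/Γ(7/2) = 5000·π^2/3 ≈ 16449.3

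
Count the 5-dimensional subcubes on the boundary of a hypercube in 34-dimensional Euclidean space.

An n-cube has C(n,k)·2^(n-k) k-faces. Here C(34,5)·2^29 = 278256·536870912 = 149387552489472.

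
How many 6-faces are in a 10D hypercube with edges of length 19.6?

f_6(10-cube) = (10 choose 6) · 2^4 = 3360.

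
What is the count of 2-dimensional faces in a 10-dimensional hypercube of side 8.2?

An n-cube has C(n,k)·2^(n-k) k-faces. Here C(10,2)·2^8 = 45·256 = 11520.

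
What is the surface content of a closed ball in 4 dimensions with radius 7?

S_4(7) = 2·π^(4/2)·(7)^3 / Γ(4/2) = 686·π^2 ≈ 6770.55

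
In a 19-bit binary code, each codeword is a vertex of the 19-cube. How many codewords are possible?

Each vertex is a binary string of length 19, so there are 2^19 = 524288.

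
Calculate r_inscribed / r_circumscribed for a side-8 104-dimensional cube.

For an n-cube of any side s, the inradius is s/2 and the circumradius is s√n/2, so the ratio is 1/√104 ≈ 0.0980581.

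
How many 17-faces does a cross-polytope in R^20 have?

Number of 17-faces = 2^(17+1) · C(20,17+1) = 262144 · 190 = 49807360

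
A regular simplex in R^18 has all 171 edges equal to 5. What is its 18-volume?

Volume = 5^18 · √(19/2^18) / 18! ≈ 5.07254e-06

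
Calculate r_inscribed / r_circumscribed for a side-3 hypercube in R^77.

r_in / r_out = (3/2) / (3√77/2) = 1/√77 ≈ 0.113961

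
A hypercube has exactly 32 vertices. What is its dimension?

n = log_2(32) = 5.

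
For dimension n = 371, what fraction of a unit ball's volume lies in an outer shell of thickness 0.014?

1 - (1-0.014)^371 ≈ 0.99465 ≈ 99.47%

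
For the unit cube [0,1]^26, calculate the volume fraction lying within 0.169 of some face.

The inner cube has side 1-2·0.169 = 0.662 and volume (0.662)^26 ≈ 2.199e-05, so the shell holds 0.999978 of the volume.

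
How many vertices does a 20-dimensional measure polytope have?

Each vertex is a binary string of length 20, so there are 2^20 = 1048576.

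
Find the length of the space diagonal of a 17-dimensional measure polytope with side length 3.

Diagonal = √17 · 3 ≈ 12.3693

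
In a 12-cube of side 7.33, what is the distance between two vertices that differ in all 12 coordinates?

Diagonal = √12 · 7.33 ≈ 25.3919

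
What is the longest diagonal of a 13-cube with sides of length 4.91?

||(4.91,4.91,...,4.91)|| = √(13)·4.91 ≈ 17.7033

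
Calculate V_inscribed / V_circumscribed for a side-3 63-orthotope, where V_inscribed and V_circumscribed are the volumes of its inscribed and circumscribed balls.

Volume scales as r^n, and r_in/r_out = 1/√63, giving (1/√63)^63 ≈ 2.09302e-57.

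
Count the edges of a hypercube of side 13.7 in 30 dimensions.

An n-cube has n·2^(n-1) edges. With n = 30: 30·536870912 = 16106127360.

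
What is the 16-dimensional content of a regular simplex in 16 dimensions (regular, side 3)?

For a regular n-simplex with edge a, V = (a^n / n!)·√((n+1)/2^n). With a=3, n=16: V ≈ 3.31364e-08.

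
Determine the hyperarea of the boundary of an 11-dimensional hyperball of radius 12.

The surface area of an n-ball is 2π^(n/2) r^(n-1) / Γ(n/2). For n=11, r=12: 146767085568·π^5/35 ≈ 1.28325e+12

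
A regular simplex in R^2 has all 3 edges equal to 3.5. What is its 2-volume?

Area = (√3/4) · 3.5² = 5.30441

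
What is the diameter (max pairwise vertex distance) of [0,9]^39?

d = √(9² + 9² + ... + 9²) [39 terms] = √(39·9²) = 9√39 ≈ 56.205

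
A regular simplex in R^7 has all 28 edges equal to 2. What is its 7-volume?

V = (2^7 / 7!) · √((7+1) / 2^7) ≈ 0.00634921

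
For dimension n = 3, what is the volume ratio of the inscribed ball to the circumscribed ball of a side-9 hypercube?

V_in / V_out = (r_in/r_out)^3 = (1/√3)^3 = 3^(-3/2) ≈ 0.19245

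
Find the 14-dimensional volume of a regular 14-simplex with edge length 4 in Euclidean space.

V_14 = √(15) · 4^14 / (14! · 2^(14/2)) ≈ 9.31681e-05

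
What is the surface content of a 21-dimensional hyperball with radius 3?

The surface area of an n-ball is 2π^(n/2) r^(n-1) / Γ(n/2). For n=21, r=3: 88159684608·π^10/8083075 ≈ 1.02139e+09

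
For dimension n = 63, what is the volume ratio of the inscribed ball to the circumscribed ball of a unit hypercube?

V_in / V_out = (r_in/r_out)^63 = (1/√63)^63 = 63^(-63/2) ≈ 2.09302e-57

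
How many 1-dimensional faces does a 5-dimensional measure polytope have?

Number of 1-faces = C(5,1) · 2^(5-1) = 5 · 16 = 80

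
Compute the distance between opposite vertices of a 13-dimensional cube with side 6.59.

||(6.59,6.59,...,6.59)|| = √(13)·6.59 ≈ 23.7606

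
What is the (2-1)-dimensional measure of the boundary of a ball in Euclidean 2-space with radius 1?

S_2(1) = 2·π^(2/2)·(1)^1 / Γ(2/2) = 2πr = 2π·1 ≈ 6.28319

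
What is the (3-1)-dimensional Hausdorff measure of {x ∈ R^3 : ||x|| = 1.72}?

|∂B_3(1.72)| = 4πr² = 4π·(1.72)² ≈ 37.1764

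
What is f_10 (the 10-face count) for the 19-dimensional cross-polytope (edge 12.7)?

f_10(19-orthoplex) = 2^11 · (19 choose 11) = 154791936.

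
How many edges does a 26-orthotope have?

Number of 1-faces = C(26,1)·2^(26-1) = 26·33554432 = 872415232.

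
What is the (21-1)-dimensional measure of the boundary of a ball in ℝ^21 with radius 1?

S = n·V_n(r)/r = 21·V_21(1)/1 (volume-to-surface relation), giving 2048·π^10/654729075 ≈ 0.292932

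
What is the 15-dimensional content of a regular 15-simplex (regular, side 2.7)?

V_15 = √(16) · 2.7^15 / (15! · 2^(15/2)) ≈ 4.9922e-08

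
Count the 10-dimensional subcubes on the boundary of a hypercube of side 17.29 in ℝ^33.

Number of 10-faces = C(33,10) · 2^(33-10) = 92561040 · 8388608 = 776458280632320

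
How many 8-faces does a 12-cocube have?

Each 8-face is the convex hull of 9 vertices, one chosen as ±e_i from each of 9 distinct axes: 2^9·C(12,9) = 112640.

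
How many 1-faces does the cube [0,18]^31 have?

Each of the 2^31 = 2147483648 vertices has degree 31; total edges = 31·2^31/2 = 33285996544.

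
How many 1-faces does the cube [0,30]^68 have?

An n-cube has n·2^(n-1) edges. With n = 68: 68·147573952589676412928 = 10035028776097996079104.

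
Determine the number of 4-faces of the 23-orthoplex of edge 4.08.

Number of 4-faces = 2^(4+1) · C(23,4+1) = 32 · 33649 = 1076768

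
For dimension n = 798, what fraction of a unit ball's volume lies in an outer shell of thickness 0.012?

1 - (1-0.012)^798 ≈ 0.999935 ≈ 99.9935%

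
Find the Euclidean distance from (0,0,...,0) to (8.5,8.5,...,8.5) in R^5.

Diagonal = √5 · 8.5 ≈ 19.0066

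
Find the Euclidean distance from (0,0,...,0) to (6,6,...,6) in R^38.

The space diagonal of an n-cube of side s is s√n. Here 6·√38 ≈ 36.9865.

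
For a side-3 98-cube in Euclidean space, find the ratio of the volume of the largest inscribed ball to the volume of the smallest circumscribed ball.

V_in/V_out = n^(-n/2) = 98^(-98/2) ≈ 2.69105e-98.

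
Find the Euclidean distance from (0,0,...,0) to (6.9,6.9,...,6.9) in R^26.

||(6.9,6.9,...,6.9)|| = √(26)·6.9 ≈ 35.1832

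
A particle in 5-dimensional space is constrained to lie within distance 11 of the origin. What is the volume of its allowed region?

The n-ball volume is π^(n/2)·r^n/Γ(n/2+1). With n=5, r=11: V = 1288408·π^2/15 ≈ 847738.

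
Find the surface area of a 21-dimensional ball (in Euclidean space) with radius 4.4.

|∂B_21(4.4)| ≈ 2.16681e+12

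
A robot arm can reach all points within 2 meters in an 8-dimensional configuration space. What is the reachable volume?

Volume = π^{8/2}·(2)^8/Γ(5) = 32·π^4/3 ≈ 1039.03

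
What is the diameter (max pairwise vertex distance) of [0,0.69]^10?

d = √(0.69² + 0.69² + ... + 0.69²) [10 terms] = √(10·0.69²) = 0.69√10 ≈ 2.18197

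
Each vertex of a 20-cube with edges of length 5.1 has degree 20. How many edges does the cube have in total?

Each of the 2^20 = 1048576 vertices has degree 20; total edges = 20·2^20/2 = 10485760.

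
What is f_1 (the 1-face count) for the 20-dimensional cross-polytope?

Each 1-face is the convex hull of 2 vertices, one chosen as ±e_i from each of 2 distinct axes: 2^2·C(20,2) = 760.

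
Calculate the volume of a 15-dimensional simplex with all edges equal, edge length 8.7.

V = (8.7^15 / 15!) · √((15+1) / 2^15) ≈ 2.0923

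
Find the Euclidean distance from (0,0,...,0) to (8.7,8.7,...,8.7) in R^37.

||(8.7,8.7,...,8.7)|| = √(37)·8.7 ≈ 52.92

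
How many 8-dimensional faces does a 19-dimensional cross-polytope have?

Each 8-face is the convex hull of 9 vertices, one chosen as ±e_i from each of 9 distinct axes: 2^9·C(19,9) = 47297536.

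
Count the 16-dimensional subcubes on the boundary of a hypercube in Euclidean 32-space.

Choose 16 of 32 axes to span the face (C(32,16) = 601080390 ways), then fix each of the remaining 16 coordinates at one of its two extreme values (2^16 = 65536 ways): 601080390·65536 = 39392404439040.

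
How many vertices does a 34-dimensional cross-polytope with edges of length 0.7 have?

The 34-dimensional cross-polytope has 2n = 2·34 = 68 vertices.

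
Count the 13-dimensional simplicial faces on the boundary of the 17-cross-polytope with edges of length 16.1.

Number of 13-faces = 2^(13+1) · C(17,13+1) = 16384 · 680 = 11141120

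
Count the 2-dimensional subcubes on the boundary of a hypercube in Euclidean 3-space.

An n-cube has C(n,k)·2^(n-k) k-faces. Here C(3,2)·2^1 = 3·2 = 6.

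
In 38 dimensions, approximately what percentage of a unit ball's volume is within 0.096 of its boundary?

1 - (1-0.096)^38 ≈ 0.978403 ≈ 97.84%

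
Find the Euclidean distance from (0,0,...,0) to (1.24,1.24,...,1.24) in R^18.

d = √(1.24² + 1.24² + ... + 1.24²) [18 terms] = √(18·1.24²) = 1.24√18 ≈ 5.26087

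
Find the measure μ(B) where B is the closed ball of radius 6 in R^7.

V_7(6) = π^(7/2) · (6)^7 / Γ(7/2 + 1) = 1492992·π^3/35 ≈ 1.32263e+06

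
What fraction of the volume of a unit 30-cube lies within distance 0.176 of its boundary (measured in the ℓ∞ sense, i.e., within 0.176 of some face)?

Shell fraction = 1 - (1-0.352)^30 ≈ 0.9999977754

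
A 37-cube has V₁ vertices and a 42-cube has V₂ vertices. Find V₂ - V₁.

V₁ = 2^37 = 137438953472. V₂ = 2^42 = 4398046511104. V₂ - V₁ = 4260607557632.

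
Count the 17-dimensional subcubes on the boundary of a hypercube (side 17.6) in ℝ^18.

An n-cube has C(n,k)·2^(n-k) k-faces. Here C(18,17)·2^1 = 18·2 = 36.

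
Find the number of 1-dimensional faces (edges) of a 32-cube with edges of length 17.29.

The 32-cube has n·2^(n-1) = 32·2^31 = 32·2147483648 = 68719476736 edges.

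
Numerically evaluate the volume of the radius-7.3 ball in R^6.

The n-ball volume is π^(n/2)·r^n/Γ(n/2+1). With n=6, r=7.3: V ≈ 782052.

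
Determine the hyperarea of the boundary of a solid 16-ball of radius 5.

|∂B_16(5)| = 6103515625·π^8/504 ≈ 1.14908e+11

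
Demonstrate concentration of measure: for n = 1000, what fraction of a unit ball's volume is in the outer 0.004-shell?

1 - (1-0.004)^1000 ≈ 0.981831 ≈ 98.18%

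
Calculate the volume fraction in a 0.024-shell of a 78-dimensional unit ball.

1 - (1-0.024)^78 ≈ 0.849656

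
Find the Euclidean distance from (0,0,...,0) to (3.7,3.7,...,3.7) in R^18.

d = √(3.7² + 3.7² + ... + 3.7²) [18 terms] = √(18·3.7²) = 3.7√18 ≈ 15.6978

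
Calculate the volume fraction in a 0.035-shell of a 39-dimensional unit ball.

1 - (1-0.035)^39 ≈ 0.75079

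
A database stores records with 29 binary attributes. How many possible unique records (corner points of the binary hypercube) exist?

The 29-cube has 2^29 = 536870912 vertices.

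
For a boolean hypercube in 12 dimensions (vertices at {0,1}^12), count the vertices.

Number of vertices = 2^12 = 4096.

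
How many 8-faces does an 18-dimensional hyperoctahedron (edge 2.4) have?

f_8(18-orthoplex) = 2^9 · (18 choose 9) = 24893440.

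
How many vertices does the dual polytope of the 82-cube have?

The 82-dimensional cross-polytope has 2n = 2·82 = 164 vertices.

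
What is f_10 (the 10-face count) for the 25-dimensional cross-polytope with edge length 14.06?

Number of 10-faces = 2^(10+1) · C(25,10+1) = 2048 · 4457400 = 9128755200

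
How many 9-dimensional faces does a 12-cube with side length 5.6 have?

f_9(12-cube) = (12 choose 9) · 2^3 = 1760.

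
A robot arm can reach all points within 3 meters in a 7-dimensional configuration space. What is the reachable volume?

The n-ball volume is π^(n/2)·r^n/Γ(n/2+1). With n=7, r=3: V = 11664·π^3/35 ≈ 10333.1.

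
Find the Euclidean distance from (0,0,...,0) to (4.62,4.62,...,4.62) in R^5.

||(4.62,4.62,...,4.62)|| = √(5)·4.62 ≈ 10.3306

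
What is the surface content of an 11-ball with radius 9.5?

S = n·V_n(r)/r = 11·V_11(9.5)/9.5 (volume-to-surface relation), giving 6131066257801·π^5/15120 ≈ 1.24089e+11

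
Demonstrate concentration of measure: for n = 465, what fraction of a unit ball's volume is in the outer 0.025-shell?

1 - (1-0.025)^465 ≈ 0.999992 ≈ 99.999229%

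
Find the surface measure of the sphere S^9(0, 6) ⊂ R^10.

|∂B_10(6)| = 839808·π^5 ≈ 2.56998e+08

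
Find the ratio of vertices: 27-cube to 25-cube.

The 27-cube has 2^27 = 134217728 vertices. The 25-cube has 2^25 = 33554432 vertices. Ratio: 134217728/33554432 = 4.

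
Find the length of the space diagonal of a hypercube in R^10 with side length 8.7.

The space diagonal of an n-cube of side s is s√n. Here 8.7·√10 ≈ 27.5118.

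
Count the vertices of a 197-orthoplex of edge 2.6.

The 197-dimensional cross-polytope has 2n = 2·197 = 394 vertices.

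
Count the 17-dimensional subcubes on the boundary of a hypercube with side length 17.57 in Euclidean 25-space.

Choose 17 of 25 axes to span the face (C(25,17) = 1081575 ways), then fix each of the remaining 8 coordinates at one of its two extreme values (2^8 = 256 ways): 1081575·256 = 276883200.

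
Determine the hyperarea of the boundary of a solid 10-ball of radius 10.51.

The surface area of an n-ball is 2π^(n/2) r^(n-1) / Γ(n/2). For n=10, r=10.51: 3.99018e+10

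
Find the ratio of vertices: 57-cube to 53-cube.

The 57-cube has 2^57 = 144115188075855872 vertices. The 53-cube has 2^53 = 9007199254740992 vertices. Ratio: 144115188075855872/9007199254740992 = 16.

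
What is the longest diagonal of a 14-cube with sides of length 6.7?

||(6.7,6.7,...,6.7)|| = √(14)·6.7 ≈ 25.0691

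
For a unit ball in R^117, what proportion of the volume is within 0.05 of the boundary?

Shell fraction = 1 - (1-0.05)^117 ≈ 0.997525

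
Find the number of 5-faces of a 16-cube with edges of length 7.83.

Choose 5 of 16 axes to span the face (C(16,5) = 4368 ways), then fix each of the remaining 11 coordinates at one of its two extreme values (2^11 = 2048 ways): 4368·2048 = 8945664.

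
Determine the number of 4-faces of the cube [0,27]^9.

f_4(9-cube) = (9 choose 4) · 2^5 = 4032.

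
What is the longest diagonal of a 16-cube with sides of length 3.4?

The space diagonal of an n-cube of side s is s√n. Here 3.4·√16 = 13.6.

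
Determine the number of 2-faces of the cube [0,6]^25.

Choose 2 of 25 axes to span the face (C(25,2) = 300 ways), then fix each of the remaining 23 coordinates at one of its two extreme values (2^23 = 8388608 ways): 300·8388608 = 2516582400.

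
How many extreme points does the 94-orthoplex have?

The vertices are ±e_1, ..., ±e_94, so there are 2·94 = 188.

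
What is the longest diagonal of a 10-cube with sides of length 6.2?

Diagonal = √10 · 6.2 ≈ 19.6061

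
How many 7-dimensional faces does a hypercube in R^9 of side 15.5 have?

Choose 7 of 9 axes to span the face (C(9,7) = 36 ways), then fix each of the remaining 2 coordinates at one of its two extreme values (2^2 = 4 ways): 36·4 = 144.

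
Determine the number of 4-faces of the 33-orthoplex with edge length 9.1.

f_4(33-orthoplex) = 2^5 · (33 choose 5) = 7594752.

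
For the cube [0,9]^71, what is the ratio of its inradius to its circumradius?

For an n-cube of any side s, the inradius is s/2 and the circumradius is s√n/2, so the ratio is 1/√71 ≈ 0.118678.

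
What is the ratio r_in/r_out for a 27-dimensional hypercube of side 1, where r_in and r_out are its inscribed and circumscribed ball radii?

r_in = 1/2 (half the side); r_out = 1√27/2 (half the diagonal). Ratio = 1/√27 ≈ 0.19245.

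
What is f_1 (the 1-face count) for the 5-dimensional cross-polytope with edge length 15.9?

f_1(5-orthoplex) = 2^2 · (5 choose 2) = 40.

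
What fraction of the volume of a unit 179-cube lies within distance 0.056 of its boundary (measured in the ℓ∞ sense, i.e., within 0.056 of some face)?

1 - (1 - 2·0.056)^179 = 1 - 0.888^179 ≈ 0.9999999994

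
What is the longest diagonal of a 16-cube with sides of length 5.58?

The space diagonal of an n-cube of side s is s√n. Here 5.58·√16 = 22.32.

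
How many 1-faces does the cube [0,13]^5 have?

Number of 1-faces = C(5,1)·2^(5-1) = 5·16 = 80.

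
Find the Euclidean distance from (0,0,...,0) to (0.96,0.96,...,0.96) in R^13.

The space diagonal of an n-cube of side s is s√n. Here 0.96·√13 ≈ 3.46133.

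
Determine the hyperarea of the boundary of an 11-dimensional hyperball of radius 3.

S_11(3) = 2·π^(11/2)·(3)^10 / Γ(11/2) = 139968·π^5/35 ≈ 1.2238e+06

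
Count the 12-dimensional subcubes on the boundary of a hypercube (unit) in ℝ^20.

f_12(20-cube) = (20 choose 12) · 2^8 = 32248320.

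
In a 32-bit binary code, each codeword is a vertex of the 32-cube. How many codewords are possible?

Each vertex is a binary string of length 32, so there are 2^32 = 4294967296.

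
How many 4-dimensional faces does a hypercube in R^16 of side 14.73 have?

f_4(16-cube) = (16 choose 4) · 2^12 = 7454720.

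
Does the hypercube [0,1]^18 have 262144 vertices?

True. The 18-cube has 2^18 = 262144 vertices.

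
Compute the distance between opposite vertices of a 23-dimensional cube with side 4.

The space diagonal of an n-cube of side s is s√n. Here 4·√23 ≈ 19.1833.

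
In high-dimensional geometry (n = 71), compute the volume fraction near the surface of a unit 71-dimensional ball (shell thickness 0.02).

1 - (1-0.02)^71 ≈ 0.76174 ≈ 76.17%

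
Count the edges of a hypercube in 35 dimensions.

Each of the 2^35 = 34359738368 vertices has degree 35; total edges = 35·2^35/2 = 601295421440.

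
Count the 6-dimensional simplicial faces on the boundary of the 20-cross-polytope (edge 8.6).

Each 6-face is the convex hull of 7 vertices, one chosen as ±e_i from each of 7 distinct axes: 2^7·C(20,7) = 9922560.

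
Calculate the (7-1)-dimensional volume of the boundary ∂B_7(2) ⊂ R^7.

S_7(2) = 2·π^(7/2)·(2)^6 / Γ(7/2) = 1024·π^3/15 ≈ 2116.7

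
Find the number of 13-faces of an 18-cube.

An n-cube has C(n,k)·2^(n-k) k-faces. Here C(18,13)·2^5 = 8568·32 = 274176.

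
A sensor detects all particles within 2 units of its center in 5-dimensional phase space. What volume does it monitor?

V_5(2) = π^(5/2) · (2)^5 / Γ(5/2 + 1) = 256·π^2/15 ≈ 168.441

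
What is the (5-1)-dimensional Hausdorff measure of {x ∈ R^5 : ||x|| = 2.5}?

S = n·V_n(r)/r = 5·V_5(2.5)/2.5 (volume-to-surface relation), giving 625·π^2/6 ≈ 1028.08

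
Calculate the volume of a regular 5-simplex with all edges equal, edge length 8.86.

V = (8.86^5 / 5!) · √((5+1) / 2^5) ≈ 197.01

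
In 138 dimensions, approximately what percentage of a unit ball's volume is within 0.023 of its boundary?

1 - (1-0.023)^138 ≈ 0.959687 ≈ 95.97%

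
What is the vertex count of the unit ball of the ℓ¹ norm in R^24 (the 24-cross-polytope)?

The 24-dimensional cross-polytope has 2n = 2·24 = 48 vertices.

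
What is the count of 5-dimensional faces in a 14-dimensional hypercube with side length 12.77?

Choose 5 of 14 axes to span the face (C(14,5) = 2002 ways), then fix each of the remaining 9 coordinates at one of its two extreme values (2^9 = 512 ways): 2002·512 = 1025024.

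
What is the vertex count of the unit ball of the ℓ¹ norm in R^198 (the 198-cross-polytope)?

An n-cross-polytope has 2n vertices; here n = 198, giving 396.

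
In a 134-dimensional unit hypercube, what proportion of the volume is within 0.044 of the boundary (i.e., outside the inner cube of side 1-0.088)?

The inner cube has side 1-2·0.044 = 0.912 and volume (0.912)^134 ≈ 4.358e-06, so the shell holds 0.9999956418 of the volume.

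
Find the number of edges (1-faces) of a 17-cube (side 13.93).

Number of 1-faces = C(17,1) · 2^(17-1) = 17 · 65536 = 1114112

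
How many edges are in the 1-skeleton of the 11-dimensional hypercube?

An n-cube has n·2^(n-1) edges. With n = 11: 11·1024 = 11264.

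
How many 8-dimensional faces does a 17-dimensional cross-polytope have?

Each 8-face is the convex hull of 9 vertices, one chosen as ±e_i from each of 9 distinct axes: 2^9·C(17,9) = 12446720.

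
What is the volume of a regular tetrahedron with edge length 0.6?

Volume = (√2/12) · 0.6³ = 0.0254558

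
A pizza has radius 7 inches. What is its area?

Volume = π^{2/2}·(7)^2/Γ(2) = 49·π ≈ 153.938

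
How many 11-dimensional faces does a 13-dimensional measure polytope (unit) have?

Number of 11-faces = C(13,11) · 2^(13-11) = 78 · 4 = 312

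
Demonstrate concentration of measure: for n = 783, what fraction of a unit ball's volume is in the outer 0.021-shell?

1 - (1-0.021)^783 ≈ 0.9999999393 ≈ 99.999994%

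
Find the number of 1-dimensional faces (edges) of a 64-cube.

Each of the 2^64 = 18446744073709551616 vertices has degree 64; total edges = 64·2^64/2 = 590295810358705651712.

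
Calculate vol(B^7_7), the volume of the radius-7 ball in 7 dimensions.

The n-ball volume is π^(n/2)·r^n/Γ(n/2+1). With n=7, r=7: V = 1882384·π^3/15 ≈ 3.89105e+06.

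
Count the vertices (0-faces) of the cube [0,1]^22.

Each vertex is a binary string of length 22, so there are 2^22 = 4194304.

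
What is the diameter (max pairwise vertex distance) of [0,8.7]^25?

d = √(8.7² + 8.7² + ... + 8.7²) [25 terms] = √(25·8.7²) = 8.7√25 = 43.5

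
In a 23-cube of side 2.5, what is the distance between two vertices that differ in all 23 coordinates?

||(2.5,2.5,...,2.5)|| = √(23)·2.5 ≈ 11.9896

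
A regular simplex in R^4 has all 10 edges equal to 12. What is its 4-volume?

V_4 = √(5) · 12^4 / (4! · 2^(4/2)) ≈ 482.991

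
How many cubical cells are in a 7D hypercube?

An n-cube has C(n,k)·2^(n-k) k-faces. Here C(7,3)·2^4 = 35·16 = 560.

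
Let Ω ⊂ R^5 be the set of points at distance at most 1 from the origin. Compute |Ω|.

Volume = π^{5/2}·(1)^5/Γ(7/2) = 8·π^2/15 ≈ 5.26379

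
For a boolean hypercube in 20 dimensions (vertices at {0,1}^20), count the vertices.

An n-cube has 2^n vertices; for n = 20 that is 2^20 = 1048576.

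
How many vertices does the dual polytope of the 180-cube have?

An n-cross-polytope has 2n vertices; here n = 180, giving 360.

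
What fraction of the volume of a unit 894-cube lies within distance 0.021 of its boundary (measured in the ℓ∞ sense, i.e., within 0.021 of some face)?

Shell fraction = 1 - (1-0.042)^894 ≈ 1 - 2.192e-17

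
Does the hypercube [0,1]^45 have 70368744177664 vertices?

False. The 45-cube has 2^45 = 35184372088832 vertices.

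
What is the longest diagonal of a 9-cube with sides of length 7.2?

Diagonal = √9 · 7.2 = 21.6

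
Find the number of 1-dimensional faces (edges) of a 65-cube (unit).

The 65-cube has n·2^(n-1) = 65·2^64 = 65·18446744073709551616 = 1199038364791120855040 edges.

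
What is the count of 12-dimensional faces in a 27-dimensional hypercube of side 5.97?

f_12(27-cube) = (27 choose 12) · 2^15 = 569634324480.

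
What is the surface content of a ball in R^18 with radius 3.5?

|∂B_18(3.5)| = 33232930569601·π^9/377487360 ≈ 2.62431e+09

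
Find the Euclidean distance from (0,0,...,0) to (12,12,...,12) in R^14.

Diagonal = √14 · 12 ≈ 44.8999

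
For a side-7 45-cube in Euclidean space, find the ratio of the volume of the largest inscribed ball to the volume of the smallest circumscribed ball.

Volume scales as r^n, and r_in/r_out = 1/√45, giving (1/√45)^45 ≈ 6.34919e-38.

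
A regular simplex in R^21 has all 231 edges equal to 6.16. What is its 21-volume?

V = (6.16^21 / 21!) · √((21+1) / 2^21) ≈ 2.41684e-06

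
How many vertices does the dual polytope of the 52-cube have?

An n-cross-polytope has 2n vertices; here n = 52, giving 104.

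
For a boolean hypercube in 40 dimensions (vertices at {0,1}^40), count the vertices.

The 40-cube has 2^40 = 1099511627776 vertices.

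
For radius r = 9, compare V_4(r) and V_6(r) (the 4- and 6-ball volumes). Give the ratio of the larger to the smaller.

V_4(9) ≈ 32377.2, V_6(9) ≈ 2.74633e+06. The 6-ball is larger by a factor of 84.82.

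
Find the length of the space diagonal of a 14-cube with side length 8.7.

d = √(8.7² + 8.7² + ... + 8.7²) [14 terms] = √(14·8.7²) = 8.7√14 ≈ 32.5524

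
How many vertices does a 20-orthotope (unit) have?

An n-cube has 2^n vertices; for n = 20 that is 2^20 = 1048576.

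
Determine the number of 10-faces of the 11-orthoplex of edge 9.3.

f_10(11-orthoplex) = 2^11 · (11 choose 11) = 2048.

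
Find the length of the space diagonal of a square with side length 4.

Diagonal = √2 · 4 ≈ 5.65685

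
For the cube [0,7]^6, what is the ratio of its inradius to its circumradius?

Ratio = (s/2)/(s√6/2) = 6^(-1/2) ≈ 0.408248.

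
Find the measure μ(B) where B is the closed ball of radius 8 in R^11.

V_11(8) = π^(11/2) · (8)^11 / Γ(11/2 + 1) = 549755813888·π^5/10395 ≈ 1.61843e+10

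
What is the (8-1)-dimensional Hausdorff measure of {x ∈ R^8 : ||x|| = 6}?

The surface area of an n-ball is 2π^(n/2) r^(n-1) / Γ(n/2). For n=8, r=6: 93312·π^4 ≈ 9.08944e+06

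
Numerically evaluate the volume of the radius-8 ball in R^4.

The n-ball volume is π^(n/2)·r^n/Γ(n/2+1). With n=4, r=8: V = 2048·π^2 ≈ 20212.9.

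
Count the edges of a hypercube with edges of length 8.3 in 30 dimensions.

Number of 1-faces = C(30,1)·2^(30-1) = 30·536870912 = 16106127360.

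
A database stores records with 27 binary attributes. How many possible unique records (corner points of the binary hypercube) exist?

The 27-cube has 2^27 = 134217728 vertices.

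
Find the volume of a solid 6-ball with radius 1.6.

V_6(1.6) = π^(6/2) · (1.6)^6 / Γ(6/2 + 1) ≈ 86.6998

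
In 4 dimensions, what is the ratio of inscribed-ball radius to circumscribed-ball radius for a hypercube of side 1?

For an n-cube of any side s, the inradius is s/2 and the circumradius is s√n/2, so the ratio is 1/√4 ≈ 0.5.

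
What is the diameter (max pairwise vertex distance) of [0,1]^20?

Diagonal = √20 · 1 ≈ 4.47214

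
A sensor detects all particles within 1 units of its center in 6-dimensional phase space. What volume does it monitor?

V_6(1) = π^(6/2) · (1)^6 / Γ(6/2 + 1) = π^3/6 ≈ 5.16771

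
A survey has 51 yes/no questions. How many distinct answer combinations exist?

An n-cube has 2^n vertices; for n = 51 that is 2^51 = 2251799813685248.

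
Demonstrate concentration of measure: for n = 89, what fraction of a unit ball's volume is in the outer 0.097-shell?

1 - (1-0.097)^89 ≈ 0.999886 ≈ 99.9886%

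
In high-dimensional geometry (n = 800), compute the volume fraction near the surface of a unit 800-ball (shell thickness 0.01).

1 - (1-0.01)^800 ≈ 0.999678 ≈ 99.9678%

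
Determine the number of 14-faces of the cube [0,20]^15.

Number of 14-faces = C(15,14) · 2^(15-14) = 15 · 2 = 30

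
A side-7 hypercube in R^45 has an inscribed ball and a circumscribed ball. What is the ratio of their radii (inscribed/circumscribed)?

r_in / r_out = (7/2) / (7√45/2) = 1/√45 ≈ 0.149071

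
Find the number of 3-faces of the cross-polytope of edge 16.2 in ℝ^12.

An n-cross-polytope has 2^(k+1)·C(n,k+1) k-faces. Here 2^4·C(12,4) = 16·495 = 7920.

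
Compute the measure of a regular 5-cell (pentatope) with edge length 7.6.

V_4 = √(5) · 7.6^4 / (4! · 2^(4/2)) ≈ 77.7084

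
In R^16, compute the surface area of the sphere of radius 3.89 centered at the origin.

S_16(3.89) = 2·π^(16/2)·(3.89)^15 / Γ(16/2) ≈ 2.66099e+09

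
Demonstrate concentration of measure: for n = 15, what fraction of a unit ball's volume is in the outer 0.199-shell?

1 - (1-0.199)^15 ≈ 0.96415 ≈ 96.42%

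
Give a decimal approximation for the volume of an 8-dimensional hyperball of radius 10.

Volume = π^{8/2}·(10)^8/Γ(5) = 12500000·π^4/3 ≈ 4.05871e+08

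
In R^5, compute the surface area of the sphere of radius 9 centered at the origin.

The surface area of an n-ball is 2π^(n/2) r^(n-1) / Γ(n/2). For n=5, r=9: 17496·π^2 ≈ 172679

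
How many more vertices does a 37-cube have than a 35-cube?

The 37-cube has 2^37 = 137438953472 vertices. The 35-cube has 2^35 = 34359738368 vertices. Difference: 137438953472 - 34359738368 = 103079215104.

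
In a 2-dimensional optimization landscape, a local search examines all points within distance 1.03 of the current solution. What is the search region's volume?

The n-ball volume is π^(n/2)·r^n/Γ(n/2+1). With n=2, r=1.03: V ≈ 3.33292.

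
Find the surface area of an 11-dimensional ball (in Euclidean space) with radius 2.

The surface area of an n-ball is 2π^(n/2) r^(n-1) / Γ(n/2). For n=11, r=2: 65536·π^5/945 ≈ 21222.5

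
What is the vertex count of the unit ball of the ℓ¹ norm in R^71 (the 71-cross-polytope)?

The vertices are ±e_1, ..., ±e_71, so there are 2·71 = 142.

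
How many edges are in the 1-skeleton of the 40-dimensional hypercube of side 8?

Each of the 2^40 = 1099511627776 vertices has degree 40; total edges = 40·2^40/2 = 21990232555520.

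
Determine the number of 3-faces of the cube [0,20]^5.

Choose 3 of 5 axes to span the face (C(5,3) = 10 ways), then fix each of the remaining 2 coordinates at one of its two extreme values (2^2 = 4 ways): 10·4 = 40.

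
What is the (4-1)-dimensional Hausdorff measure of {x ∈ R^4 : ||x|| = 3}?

The surface area of an n-ball is 2π^(n/2) r^(n-1) / Γ(n/2). For n=4, r=3: 54·π^2 ≈ 532.959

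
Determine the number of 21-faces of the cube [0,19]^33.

Number of 21-faces = C(33,21) · 2^(33-21) = 354817320 · 4096 = 1453331742720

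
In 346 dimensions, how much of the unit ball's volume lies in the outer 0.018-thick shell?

V(inner)/V(outer) = ((1-0.018)/1)^346 ≈ 0.001865, so the shell fraction is 0.998135.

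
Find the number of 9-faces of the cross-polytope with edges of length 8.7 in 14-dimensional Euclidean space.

Each 9-face is the convex hull of 10 vertices, one chosen as ±e_i from each of 10 distinct axes: 2^10·C(14,10) = 1025024.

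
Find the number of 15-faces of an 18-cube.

An n-cube has C(n,k)·2^(n-k) k-faces. Here C(18,15)·2^3 = 816·8 = 6528.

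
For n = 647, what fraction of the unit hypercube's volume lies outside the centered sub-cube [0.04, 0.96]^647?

The inner cube has side 1-2·0.04 = 0.92 and volume (0.92)^647 ≈ 3.722e-24, so the shell holds 1 - 3.722e-24 of the volume.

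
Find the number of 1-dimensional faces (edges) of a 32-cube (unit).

The 32-cube has n·2^(n-1) = 32·2^31 = 32·2147483648 = 68719476736 edges.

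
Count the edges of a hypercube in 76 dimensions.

The 76-cube has n·2^(n-1) = 76·2^75 = 76·37778931862957161709568 = 2871198821584744289927168 edges.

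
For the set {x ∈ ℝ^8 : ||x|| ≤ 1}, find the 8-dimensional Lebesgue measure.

V_8(1) = π^(8/2) · (1)^8 / Γ(8/2 + 1) = π^4/24 ≈ 4.05871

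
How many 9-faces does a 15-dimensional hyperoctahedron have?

Each 9-face is the convex hull of 10 vertices, one chosen as ±e_i from each of 10 distinct axes: 2^10·C(15,10) = 3075072.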